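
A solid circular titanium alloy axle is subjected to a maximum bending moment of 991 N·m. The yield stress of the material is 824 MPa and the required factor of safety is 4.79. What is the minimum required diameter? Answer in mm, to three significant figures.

σ_allow = 824/4.79 = 172.0 MPa.
For a solid circular section σ = 32M/(πd³), so d³ = 32M/(π σ_allow) = 32×991000/(π×172.0) = 58680 mm³.
d = 38.86 mm.

d = 38.9 mm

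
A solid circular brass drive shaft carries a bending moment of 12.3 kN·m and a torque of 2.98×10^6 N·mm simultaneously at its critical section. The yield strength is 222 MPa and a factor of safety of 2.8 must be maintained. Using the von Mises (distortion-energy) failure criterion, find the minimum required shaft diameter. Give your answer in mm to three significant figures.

d = 117 mm

σ_allow = σ_y/n = 222/2.8 = 79.29 MPa.
For a solid shaft σ_b = 32M/(πd³) and τ = 16T/(πd³), so the von Mises stress is σ' = (16/πd³)·√(4M²+3T²).
√(4M²+3T²) = √(4×(1.230×10^7)² + 3×(2.980×10^6)²) = 2.514×10^7 N·mm.
d³ = 16×2.514×10^7/(π×79.29) = 1.615×10^6 mm³.
d = 117.3 mm.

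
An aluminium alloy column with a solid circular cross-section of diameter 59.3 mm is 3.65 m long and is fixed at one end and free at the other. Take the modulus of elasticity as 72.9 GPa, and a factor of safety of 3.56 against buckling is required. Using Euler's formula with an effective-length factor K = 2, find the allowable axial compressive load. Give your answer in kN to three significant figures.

P_allow = 2.30 kN

I = πd⁴/64 = π×59.3⁴/64 = 607000 mm⁴.
Effective length L_e = KL = 2×3.65 m = 7300 mm.
Euler critical load P_cr = π²EI/L_e² = π²×72900×607000/7300² = 8195 N.
P_allow = P_cr/n = 8195/3.56 = 2302 N.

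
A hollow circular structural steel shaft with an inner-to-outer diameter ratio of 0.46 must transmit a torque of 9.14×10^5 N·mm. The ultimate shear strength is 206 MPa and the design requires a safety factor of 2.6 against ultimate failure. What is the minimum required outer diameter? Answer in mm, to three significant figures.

d_o = 39.5 mm

τ_allow = 206/2.6 = 79.23 MPa.
For a hollow shaft τ = 16T/[πd_o³(1−k⁴)] with k = 0.46, so 1−k⁴ = 0.9552.
d_o³ = 16T/[π τ_allow (1−k⁴)] = 16×914000/(π×79.23×0.9552) = 61510 mm³.
d_o = 39.47 mm.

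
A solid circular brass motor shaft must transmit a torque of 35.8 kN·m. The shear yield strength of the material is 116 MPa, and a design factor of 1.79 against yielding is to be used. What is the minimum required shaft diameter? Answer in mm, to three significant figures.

d = 141 mm

Allowable shear stress τ_allow = 116/1.79 = 64.80 MPa.
For a solid shaft τ = 16T/(πd³), so d³ = 16T/(π τ_allow) = 16×3.5800×10^7/(π×64.80) = 2.814×10^6 mm³.
d = (2.814×10^6)^(1/3) = 141.2 mm.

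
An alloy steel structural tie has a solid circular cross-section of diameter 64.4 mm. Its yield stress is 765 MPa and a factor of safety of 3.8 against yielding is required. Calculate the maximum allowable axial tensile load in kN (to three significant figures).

σ_allow = 765/3.8 = 201.3 MPa.
A = πd²/4 = π×64.4²/4 = 3257 mm².
F_allow = σ_allow × A = 201.3×3257 = 655800 N.

F_allow = 656 kN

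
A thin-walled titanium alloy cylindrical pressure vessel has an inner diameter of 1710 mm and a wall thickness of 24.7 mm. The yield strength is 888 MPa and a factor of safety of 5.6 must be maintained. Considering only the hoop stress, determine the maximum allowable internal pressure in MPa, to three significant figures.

σ_allow = 888/5.6 = 158.6 MPa.
σ_h = pD/(2t) → p_allow = 2σ_allow t/D = 2×158.6×24.7/1710 = 4.581 MPa.

p_allow = 4.58 MPa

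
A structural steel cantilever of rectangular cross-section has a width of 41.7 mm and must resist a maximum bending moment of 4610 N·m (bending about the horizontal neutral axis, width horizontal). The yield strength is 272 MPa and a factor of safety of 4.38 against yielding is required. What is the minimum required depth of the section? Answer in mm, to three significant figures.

h = 103 mm

σ_allow = 272/4.38 = 62.10 MPa.
For a rectangular section σ = 6M/(bh²), so h² = 6M/(b σ_allow) = 6×4610000/(41.7×62.10) = 10680 mm².
h = 103.4 mm.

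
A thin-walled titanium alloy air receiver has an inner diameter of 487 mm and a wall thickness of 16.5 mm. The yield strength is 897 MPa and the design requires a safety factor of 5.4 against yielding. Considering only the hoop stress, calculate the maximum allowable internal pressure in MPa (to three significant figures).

p_allow = 11.3 MPa

σ_allow = 897/5.4 = 166.1 MPa.
σ_h = pD/(2t) → p_allow = 2σ_allow t/D = 2×166.1×16.5/487 = 11.26 MPa.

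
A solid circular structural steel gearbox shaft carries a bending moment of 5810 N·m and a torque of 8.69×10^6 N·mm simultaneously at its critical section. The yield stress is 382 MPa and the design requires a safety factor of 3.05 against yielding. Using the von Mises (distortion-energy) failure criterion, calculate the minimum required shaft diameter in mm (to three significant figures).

σ_allow = σ_y/n = 382/3.05 = 125.2 MPa.
For a solid shaft σ_b = 32M/(πd³) and τ = 16T/(πd³), so the von Mises stress is σ' = (16/πd³)·√(4M²+3T²).
√(4M²+3T²) = √(4×(5.810×10^6)² + 3×(8.690×10^6)²) = 1.902×10^7 N·mm.
d³ = 16×1.902×10^7/(π×125.2) = 773200 mm³.
d = 91.78 mm.

d = 91.8 mm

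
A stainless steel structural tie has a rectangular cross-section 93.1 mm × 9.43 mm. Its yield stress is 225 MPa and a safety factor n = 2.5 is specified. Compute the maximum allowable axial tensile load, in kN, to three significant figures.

F_allow = 79.0 kN

σ_allow = 225/2.5 = 90.00 MPa.
A = 93.1×9.43 = 877.9 mm².
F_allow = σ_allow × A = 90.00×877.9 = 79010 N.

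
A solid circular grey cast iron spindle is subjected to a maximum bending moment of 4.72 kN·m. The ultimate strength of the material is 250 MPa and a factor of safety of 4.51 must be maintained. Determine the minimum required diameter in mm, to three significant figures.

d = 95.4 mm

σ_allow = 250/4.51 = 55.43 MPa.
For a solid circular section σ = 32M/(πd³), so d³ = 32M/(π σ_allow) = 32×4720000/(π×55.43) = 867300 mm³.
d = 95.37 mm.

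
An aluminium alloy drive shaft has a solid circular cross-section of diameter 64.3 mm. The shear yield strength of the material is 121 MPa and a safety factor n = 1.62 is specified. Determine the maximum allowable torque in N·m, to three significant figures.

T_allow = 3900 N·m

τ_allow = 121/1.62 = 74.69 MPa.
For a solid shaft T_allow = τ_allow·πd³/16; πd³/16 = π×64.3³/16 = 52200 mm³.
T_allow = 74.69×52200 = 3.899×10^6 N·mm = 3899 N·m.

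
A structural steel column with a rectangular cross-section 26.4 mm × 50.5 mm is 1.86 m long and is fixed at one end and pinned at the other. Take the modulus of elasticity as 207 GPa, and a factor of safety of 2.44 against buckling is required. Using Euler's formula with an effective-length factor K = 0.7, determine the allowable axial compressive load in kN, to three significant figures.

Buckling occurs about the weak axis: I_min = h·b³/12 = 50.5×26.4³/12 = 77430 mm⁴ (b = 26.4 mm is the smaller dimension).
Effective length L_e = KL = 0.7×1.86 m = 1302 mm.
Euler critical load P_cr = π²EI/L_e² = π²×207000×77430/1302² = 93320 N.
P_allow = P_cr/n = 93320/2.44 = 38250 N.

P_allow = 38.2 kN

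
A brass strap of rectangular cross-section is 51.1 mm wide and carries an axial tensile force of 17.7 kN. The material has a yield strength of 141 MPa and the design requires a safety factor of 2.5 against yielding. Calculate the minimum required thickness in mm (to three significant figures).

σ_allow = 141/2.5 = 56.40 MPa.
Required area A = F/σ_allow = 17700/56.40 = 313.8 mm².
t = A/w = 313.8/51.1 = 6.141 mm.

t = 6.14 mm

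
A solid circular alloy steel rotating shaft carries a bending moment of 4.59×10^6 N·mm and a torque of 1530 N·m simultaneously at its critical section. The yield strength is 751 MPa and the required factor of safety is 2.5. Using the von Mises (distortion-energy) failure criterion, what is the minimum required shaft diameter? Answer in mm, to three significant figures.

σ_allow = σ_y/n = 751/2.5 = 300.4 MPa.
For a solid shaft σ_b = 32M/(πd³) and τ = 16T/(πd³), so the von Mises stress is σ' = (16/πd³)·√(4M²+3T²).
√(4M²+3T²) = √(4×(4.590×10^6)² + 3×(1.530×10^6)²) = 9.555×10^6 N·mm.
d³ = 16×9.555×10^6/(π×300.4) = 162000 mm³.
d = 54.51 mm.

d = 54.5 mm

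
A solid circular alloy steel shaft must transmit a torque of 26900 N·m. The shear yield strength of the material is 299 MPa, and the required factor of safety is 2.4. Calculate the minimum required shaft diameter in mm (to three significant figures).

d = 103 mm

Allowable shear stress τ_allow = 299/2.4 = 124.6 MPa.
For a solid shaft τ = 16T/(πd³), so d³ = 16T/(π τ_allow) = 16×2.6900×10^7/(π×124.6) = 1.100×10^6 mm³.
d = (1.100×10^6)^(1/3) = 103.2 mm.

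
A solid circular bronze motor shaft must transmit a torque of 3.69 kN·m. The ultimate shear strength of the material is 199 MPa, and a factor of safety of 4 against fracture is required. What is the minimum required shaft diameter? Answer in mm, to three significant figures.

Allowable shear stress τ_allow = 199/4 = 49.75 MPa.
For a solid shaft τ = 16T/(πd³), so d³ = 16T/(π τ_allow) = 16×3690000/(π×49.75) = 377700 mm³.
d = (377700)^(1/3) = 72.29 mm.

d = 72.3 mm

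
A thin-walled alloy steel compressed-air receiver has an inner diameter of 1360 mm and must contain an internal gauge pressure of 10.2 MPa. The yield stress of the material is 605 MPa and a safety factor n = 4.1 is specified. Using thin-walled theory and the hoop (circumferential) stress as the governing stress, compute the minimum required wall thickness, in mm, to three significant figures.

σ_allow = 605/4.1 = 147.6 MPa.
Hoop stress σ_h = pD/(2t), so t = pD/(2σ_allow) = 10.2×1360/(2×147.6) = 47.00 mm.

t = 47.0 mm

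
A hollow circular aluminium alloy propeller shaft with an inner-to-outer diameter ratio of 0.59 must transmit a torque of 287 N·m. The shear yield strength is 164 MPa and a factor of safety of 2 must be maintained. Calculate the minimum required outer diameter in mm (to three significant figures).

d_o = 27.3 mm

τ_allow = 164/2 = 82.00 MPa.
For a hollow shaft τ = 16T/[πd_o³(1−k⁴)] with k = 0.59, so 1−k⁴ = 0.8788.
d_o³ = 16T/[π τ_allow (1−k⁴)] = 16×287000/(π×82.00×0.8788) = 20280 mm³.
d_o = 27.27 mm.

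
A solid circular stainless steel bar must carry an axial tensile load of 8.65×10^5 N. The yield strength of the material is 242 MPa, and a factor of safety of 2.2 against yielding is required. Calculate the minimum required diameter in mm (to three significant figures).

Allowable stress σ_allow = 242/2.2 = 110.0 MPa.
Required area A = F/σ_allow = 865000/110.0 = 7864 mm².
A = πd²/4 → d = √(4A/π) = 100.1 mm.

d = 100 mm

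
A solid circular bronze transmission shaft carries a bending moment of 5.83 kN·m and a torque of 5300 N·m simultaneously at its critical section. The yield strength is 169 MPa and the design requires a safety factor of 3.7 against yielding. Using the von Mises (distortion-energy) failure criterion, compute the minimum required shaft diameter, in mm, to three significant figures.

d = 118 mm

σ_allow = σ_y/n = 169/3.7 = 45.68 MPa.
For a solid shaft σ_b = 32M/(πd³) and τ = 16T/(πd³), so the von Mises stress is σ' = (16/πd³)·√(4M²+3T²).
√(4M²+3T²) = √(4×(5.830×10^6)² + 3×(5.300×10^6)²) = 1.484×10^7 N·mm.
d³ = 16×1.484×10^7/(π×45.68) = 1.655×10^6 mm³.
d = 118.3 mm.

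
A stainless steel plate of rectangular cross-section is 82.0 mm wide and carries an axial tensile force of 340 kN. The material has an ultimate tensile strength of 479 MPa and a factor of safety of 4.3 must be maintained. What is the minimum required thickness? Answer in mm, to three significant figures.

σ_allow = 479/4.3 = 111.4 MPa.
Required area A = F/σ_allow = 340000/111.4 = 3052 mm².
t = A/w = 3052/82.0 = 37.22 mm.

t = 37.2 mm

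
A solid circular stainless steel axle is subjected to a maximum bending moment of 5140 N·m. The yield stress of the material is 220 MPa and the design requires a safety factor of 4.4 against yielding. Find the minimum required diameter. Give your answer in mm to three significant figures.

σ_allow = 220/4.4 = 50.00 MPa.
For a solid circular section σ = 32M/(πd³), so d³ = 32M/(π σ_allow) = 32×5140000/(π×50.00) = 1.047×10^6 mm³.
d = 101.5 mm.

d = 102 mm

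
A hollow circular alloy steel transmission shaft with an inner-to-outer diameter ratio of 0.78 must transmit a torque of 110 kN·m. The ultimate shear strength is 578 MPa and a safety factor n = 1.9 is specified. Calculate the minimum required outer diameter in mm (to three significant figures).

d_o = 143 mm

τ_allow = 578/1.9 = 304.2 MPa.
For a hollow shaft τ = 16T/[πd_o³(1−k⁴)] with k = 0.78, so 1−k⁴ = 0.6298.
d_o³ = 16T/[π τ_allow (1−k⁴)] = 16×1.1000×10^8/(π×304.2×0.6298) = 2.924×10^6 mm³.
d_o = 143.0 mm.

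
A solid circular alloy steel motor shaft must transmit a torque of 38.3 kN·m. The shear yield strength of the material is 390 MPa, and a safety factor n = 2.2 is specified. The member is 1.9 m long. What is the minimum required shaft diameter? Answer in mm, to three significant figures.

Allowable shear stress τ_allow = 390/2.2 = 177.3 MPa.
For a solid shaft τ = 16T/(πd³), so d³ = 16T/(π τ_allow) = 16×3.8300×10^7/(π×177.3) = 1.100×10^6 mm³.
d = (1.100×10^6)^(1/3) = 103.2 mm.

d = 103 mm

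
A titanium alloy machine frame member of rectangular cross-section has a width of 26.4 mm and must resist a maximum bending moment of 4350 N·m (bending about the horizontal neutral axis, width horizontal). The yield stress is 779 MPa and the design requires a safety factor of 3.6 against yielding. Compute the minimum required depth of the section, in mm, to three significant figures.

h = 67.6 mm

σ_allow = 779/3.6 = 216.4 MPa.
For a rectangular section σ = 6M/(bh²), so h² = 6M/(b σ_allow) = 6×4350000/(26.4×216.4) = 4569 mm².
h = 67.59 mm.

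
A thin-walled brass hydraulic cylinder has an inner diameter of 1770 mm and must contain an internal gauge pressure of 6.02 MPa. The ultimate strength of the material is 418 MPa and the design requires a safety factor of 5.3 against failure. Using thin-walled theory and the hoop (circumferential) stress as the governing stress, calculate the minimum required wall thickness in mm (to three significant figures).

σ_allow = 418/5.3 = 78.87 MPa.
Hoop stress σ_h = pD/(2t), so t = pD/(2σ_allow) = 6.02×1770/(2×78.87) = 67.55 mm.

t = 67.6 mm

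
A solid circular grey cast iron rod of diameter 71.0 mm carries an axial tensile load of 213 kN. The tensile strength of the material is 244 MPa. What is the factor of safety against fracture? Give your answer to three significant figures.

A = πd²/4 = 3959 mm².
σ = F/A = 213000/3959 = 53.80 MPa.
n = 244/53.80 = 4.535.

n = 4.54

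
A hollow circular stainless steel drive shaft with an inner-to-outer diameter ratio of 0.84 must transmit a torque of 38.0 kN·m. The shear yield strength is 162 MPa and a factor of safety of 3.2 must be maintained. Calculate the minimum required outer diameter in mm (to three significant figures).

τ_allow = 162/3.2 = 50.62 MPa.
For a hollow shaft τ = 16T/[πd_o³(1−k⁴)] with k = 0.84, so 1−k⁴ = 0.5021.
d_o³ = 16T/[π τ_allow (1−k⁴)] = 16×3.8000×10^7/(π×50.62×0.5021) = 7.613×10^6 mm³.
d_o = 196.7 mm.

d_o = 197 mm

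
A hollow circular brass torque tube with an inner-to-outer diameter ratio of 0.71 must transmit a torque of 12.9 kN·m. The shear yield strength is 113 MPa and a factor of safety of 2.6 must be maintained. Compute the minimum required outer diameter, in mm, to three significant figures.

τ_allow = 113/2.6 = 43.46 MPa.
For a hollow shaft τ = 16T/[πd_o³(1−k⁴)] with k = 0.71, so 1−k⁴ = 0.7459.
d_o³ = 16T/[π τ_allow (1−k⁴)] = 16×1.2900×10^7/(π×43.46×0.7459) = 2.027×10^6 mm³.
d_o = 126.5 mm.

d_o = 127 mm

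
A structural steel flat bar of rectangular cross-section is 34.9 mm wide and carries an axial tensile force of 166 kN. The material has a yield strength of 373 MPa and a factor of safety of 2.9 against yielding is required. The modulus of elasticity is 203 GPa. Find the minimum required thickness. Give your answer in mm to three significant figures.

t = 37.0 mm

σ_allow = 373/2.9 = 128.6 MPa.
Required area A = F/σ_allow = 166000/128.6 = 1291 mm².
t = A/w = 1291/34.9 = 36.98 mm.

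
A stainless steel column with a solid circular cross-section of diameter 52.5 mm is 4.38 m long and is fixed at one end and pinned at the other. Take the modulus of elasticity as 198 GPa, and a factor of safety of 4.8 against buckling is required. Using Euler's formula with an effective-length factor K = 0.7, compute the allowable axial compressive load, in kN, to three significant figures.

I = πd⁴/64 = π×52.5⁴/64 = 372900 mm⁴.
Effective length L_e = KL = 0.7×4.38 m = 3066 mm.
Euler critical load P_cr = π²EI/L_e² = π²×198000×372900/3066² = 77520 N.
P_allow = P_cr/n = 77520/4.8 = 16150 N.

P_allow = 16.2 kN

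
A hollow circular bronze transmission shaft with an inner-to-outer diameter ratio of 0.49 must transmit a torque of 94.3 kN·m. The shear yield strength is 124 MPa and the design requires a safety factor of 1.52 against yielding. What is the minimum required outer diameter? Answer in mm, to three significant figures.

d_o = 184 mm

τ_allow = 124/1.52 = 81.58 MPa.
For a hollow shaft τ = 16T/[πd_o³(1−k⁴)] with k = 0.49, so 1−k⁴ = 0.9424.
d_o³ = 16T/[π τ_allow (1−k⁴)] = 16×9.4300×10^7/(π×81.58×0.9424) = 6.247×10^6 mm³.
d_o = 184.2 mm.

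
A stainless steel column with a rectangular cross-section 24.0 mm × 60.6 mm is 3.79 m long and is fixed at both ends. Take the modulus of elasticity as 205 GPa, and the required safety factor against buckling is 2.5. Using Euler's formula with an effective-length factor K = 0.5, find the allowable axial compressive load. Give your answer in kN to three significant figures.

Buckling occurs about the weak axis: I_min = h·b³/12 = 60.6×24.0³/12 = 69810 mm⁴ (b = 24.0 mm is the smaller dimension).
Effective length L_e = KL = 0.5×3.79 m = 1895 mm.
Euler critical load P_cr = π²EI/L_e² = π²×205000×69810/1895² = 39330 N.
P_allow = P_cr/n = 39330/2.5 = 15730 N.

P_allow = 15.7 kN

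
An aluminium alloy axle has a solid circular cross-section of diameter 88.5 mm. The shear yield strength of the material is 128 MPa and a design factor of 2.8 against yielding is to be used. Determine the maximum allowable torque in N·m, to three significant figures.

τ_allow = 128/2.8 = 45.71 MPa.
For a solid shaft T_allow = τ_allow·πd³/16; πd³/16 = π×88.5³/16 = 136100 mm³.
T_allow = 45.71×136100 = 6.222×10^6 N·mm = 6222 N·m.

T_allow = 6220 N·m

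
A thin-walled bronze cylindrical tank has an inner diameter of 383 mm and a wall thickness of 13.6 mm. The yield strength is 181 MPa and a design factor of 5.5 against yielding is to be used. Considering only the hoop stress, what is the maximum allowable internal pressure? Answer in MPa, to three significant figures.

σ_allow = 181/5.5 = 32.91 MPa.
σ_h = pD/(2t) → p_allow = 2σ_allow t/D = 2×32.91×13.6/383 = 2.337 MPa.

p_allow = 2.34 MPa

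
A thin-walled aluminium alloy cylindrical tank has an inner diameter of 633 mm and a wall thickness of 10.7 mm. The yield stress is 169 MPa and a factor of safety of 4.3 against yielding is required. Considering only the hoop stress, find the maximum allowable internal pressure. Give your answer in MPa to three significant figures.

σ_allow = 169/4.3 = 39.30 MPa.
σ_h = pD/(2t) → p_allow = 2σ_allow t/D = 2×39.30×10.7/633 = 1.329 MPa.

p_allow = 1.33 MPa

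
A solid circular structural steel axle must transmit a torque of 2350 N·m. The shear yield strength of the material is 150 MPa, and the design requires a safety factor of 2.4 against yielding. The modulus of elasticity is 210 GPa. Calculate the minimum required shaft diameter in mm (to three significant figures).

d = 57.6 mm

Allowable shear stress τ_allow = 150/2.4 = 62.50 MPa.
For a solid shaft τ = 16T/(πd³), so d³ = 16T/(π τ_allow) = 16×2350000/(π×62.50) = 191500 mm³.
d = (191500)^(1/3) = 57.64 mm.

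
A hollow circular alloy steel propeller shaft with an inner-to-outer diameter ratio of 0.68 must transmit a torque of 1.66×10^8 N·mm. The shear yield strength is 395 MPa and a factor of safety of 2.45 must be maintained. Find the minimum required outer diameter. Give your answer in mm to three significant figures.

τ_allow = 395/2.45 = 161.2 MPa.
For a hollow shaft τ = 16T/[πd_o³(1−k⁴)] with k = 0.68, so 1−k⁴ = 0.7862.
d_o³ = 16T/[π τ_allow (1−k⁴)] = 16×1.6600×10^8/(π×161.2×0.7862) = 6.670×10^6 mm³.
d_o = 188.2 mm.

d_o = 188 mm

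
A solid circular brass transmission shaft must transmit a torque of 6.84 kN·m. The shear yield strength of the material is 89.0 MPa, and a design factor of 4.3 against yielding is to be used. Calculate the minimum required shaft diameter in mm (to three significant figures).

Allowable shear stress τ_allow = 89.0/4.3 = 20.70 MPa.
For a solid shaft τ = 16T/(πd³), so d³ = 16T/(π τ_allow) = 16×6840000/(π×20.70) = 1.683×10^6 mm³.
d = (1.683×10^6)^(1/3) = 119.0 mm.

d = 119 mm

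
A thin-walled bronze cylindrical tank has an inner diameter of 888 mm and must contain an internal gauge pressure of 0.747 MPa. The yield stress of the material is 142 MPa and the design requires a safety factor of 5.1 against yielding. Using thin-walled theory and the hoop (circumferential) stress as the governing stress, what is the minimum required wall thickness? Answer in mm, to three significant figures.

σ_allow = 142/5.1 = 27.84 MPa.
Hoop stress σ_h = pD/(2t), so t = pD/(2σ_allow) = 0.747×888/(2×27.84) = 11.91 mm.

t = 11.9 mm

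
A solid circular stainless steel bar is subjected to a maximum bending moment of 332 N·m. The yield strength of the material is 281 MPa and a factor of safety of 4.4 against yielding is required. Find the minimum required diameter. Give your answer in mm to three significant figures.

d = 37.6 mm

σ_allow = 281/4.4 = 63.86 MPa.
For a solid circular section σ = 32M/(πd³), so d³ = 32M/(π σ_allow) = 32×332000/(π×63.86) = 52950 mm³.
d = 37.55 mm.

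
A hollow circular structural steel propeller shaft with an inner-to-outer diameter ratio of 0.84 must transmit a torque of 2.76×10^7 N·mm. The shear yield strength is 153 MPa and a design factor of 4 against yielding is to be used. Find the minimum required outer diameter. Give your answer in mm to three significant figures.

d_o = 194 mm

τ_allow = 153/4 = 38.25 MPa.
For a hollow shaft τ = 16T/[πd_o³(1−k⁴)] with k = 0.84, so 1−k⁴ = 0.5021.
d_o³ = 16T/[π τ_allow (1−k⁴)] = 16×2.7600×10^7/(π×38.25×0.5021) = 7.319×10^6 mm³.
d_o = 194.2 mm.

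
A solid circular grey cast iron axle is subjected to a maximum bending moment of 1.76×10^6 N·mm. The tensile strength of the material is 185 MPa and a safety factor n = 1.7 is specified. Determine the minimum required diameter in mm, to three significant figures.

σ_allow = 185/1.7 = 108.8 MPa.
For a solid circular section σ = 32M/(πd³), so d³ = 32M/(π σ_allow) = 32×1760000/(π×108.8) = 164700 mm³.
d = 54.82 mm.

d = 54.8 mm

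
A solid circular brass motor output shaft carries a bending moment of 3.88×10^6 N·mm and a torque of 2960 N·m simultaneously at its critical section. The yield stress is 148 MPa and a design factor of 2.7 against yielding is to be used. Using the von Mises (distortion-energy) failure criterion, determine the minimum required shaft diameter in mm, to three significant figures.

d = 95.2 mm

σ_allow = σ_y/n = 148/2.7 = 54.81 MPa.
For a solid shaft σ_b = 32M/(πd³) and τ = 16T/(πd³), so the von Mises stress is σ' = (16/πd³)·√(4M²+3T²).
√(4M²+3T²) = √(4×(3.880×10^6)² + 3×(2.960×10^6)²) = 9.301×10^6 N·mm.
d³ = 16×9.301×10^6/(π×54.81) = 864100 mm³.
d = 95.25 mm.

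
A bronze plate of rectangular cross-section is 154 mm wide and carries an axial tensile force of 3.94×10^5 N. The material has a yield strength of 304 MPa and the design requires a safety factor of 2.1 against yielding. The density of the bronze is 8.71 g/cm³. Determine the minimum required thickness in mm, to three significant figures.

t = 17.7 mm

σ_allow = 304/2.1 = 144.8 MPa.
Required area A = F/σ_allow = 394000/144.8 = 2722 mm².
t = A/w = 2722/154 = 17.67 mm.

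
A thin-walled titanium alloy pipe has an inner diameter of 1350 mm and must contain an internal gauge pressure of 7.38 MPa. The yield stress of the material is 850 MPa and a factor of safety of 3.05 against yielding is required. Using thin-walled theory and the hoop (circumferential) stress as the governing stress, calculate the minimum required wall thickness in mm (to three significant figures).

σ_allow = 850/3.05 = 278.7 MPa.
Hoop stress σ_h = pD/(2t), so t = pD/(2σ_allow) = 7.38×1350/(2×278.7) = 17.87 mm.

t = 17.9 mm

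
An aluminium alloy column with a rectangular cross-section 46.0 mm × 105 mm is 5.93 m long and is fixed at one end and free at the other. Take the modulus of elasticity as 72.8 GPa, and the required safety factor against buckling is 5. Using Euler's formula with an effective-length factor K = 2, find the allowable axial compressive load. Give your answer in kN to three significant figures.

Buckling occurs about the weak axis: I_min = h·b³/12 = 105×46.0³/12 = 851700 mm⁴ (b = 46.0 mm is the smaller dimension).
Effective length L_e = KL = 2×5.93 m = 11860 mm.
Euler critical load P_cr = π²EI/L_e² = π²×72800×851700/11860² = 4351 N.
P_allow = P_cr/n = 4351/5 = 870.1 N.

P_allow = 0.870 kN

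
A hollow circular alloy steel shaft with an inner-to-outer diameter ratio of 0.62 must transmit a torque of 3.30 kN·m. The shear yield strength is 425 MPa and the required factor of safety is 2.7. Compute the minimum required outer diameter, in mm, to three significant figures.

d_o = 50.0 mm

τ_allow = 425/2.7 = 157.4 MPa.
For a hollow shaft τ = 16T/[πd_o³(1−k⁴)] with k = 0.62, so 1−k⁴ = 0.8522.
d_o³ = 16T/[π τ_allow (1−k⁴)] = 16×3300000/(π×157.4×0.8522) = 125300 mm³.
d_o = 50.04 mm.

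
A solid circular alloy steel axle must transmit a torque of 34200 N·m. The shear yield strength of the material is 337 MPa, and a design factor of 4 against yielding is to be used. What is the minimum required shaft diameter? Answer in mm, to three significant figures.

d = 127 mm

Allowable shear stress τ_allow = 337/4 = 84.25 MPa.
For a solid shaft τ = 16T/(πd³), so d³ = 16T/(π τ_allow) = 16×3.4200×10^7/(π×84.25) = 2.067×10^6 mm³.
d = (2.067×10^6)^(1/3) = 127.4 mm.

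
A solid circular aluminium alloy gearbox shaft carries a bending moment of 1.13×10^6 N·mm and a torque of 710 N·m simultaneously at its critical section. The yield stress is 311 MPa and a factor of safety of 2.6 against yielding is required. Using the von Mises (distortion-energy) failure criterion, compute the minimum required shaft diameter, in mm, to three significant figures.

σ_allow = σ_y/n = 311/2.6 = 119.6 MPa.
For a solid shaft σ_b = 32M/(πd³) and τ = 16T/(πd³), so the von Mises stress is σ' = (16/πd³)·√(4M²+3T²).
√(4M²+3T²) = √(4×(1.130×10^6)² + 3×(710000)²) = 2.573×10^6 N·mm.
d³ = 16×2.573×10^6/(π×119.6) = 109500 mm³.
d = 47.85 mm.

d = 47.8 mm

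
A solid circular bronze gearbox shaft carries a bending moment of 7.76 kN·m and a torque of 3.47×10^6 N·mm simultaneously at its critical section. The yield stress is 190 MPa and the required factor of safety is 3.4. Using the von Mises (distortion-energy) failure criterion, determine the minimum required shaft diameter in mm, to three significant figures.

σ_allow = σ_y/n = 190/3.4 = 55.88 MPa.
For a solid shaft σ_b = 32M/(πd³) and τ = 16T/(πd³), so the von Mises stress is σ' = (16/πd³)·√(4M²+3T²).
√(4M²+3T²) = √(4×(7.760×10^6)² + 3×(3.470×10^6)²) = 1.664×10^7 N·mm.
d³ = 16×1.664×10^7/(π×55.88) = 1.517×10^6 mm³.
d = 114.9 mm.

d = 115 mm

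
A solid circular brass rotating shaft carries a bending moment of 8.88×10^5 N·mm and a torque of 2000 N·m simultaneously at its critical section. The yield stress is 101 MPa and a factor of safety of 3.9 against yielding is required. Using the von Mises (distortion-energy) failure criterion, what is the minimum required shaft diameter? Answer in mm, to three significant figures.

σ_allow = σ_y/n = 101/3.9 = 25.90 MPa.
For a solid shaft σ_b = 32M/(πd³) and τ = 16T/(πd³), so the von Mises stress is σ' = (16/πd³)·√(4M²+3T²).
√(4M²+3T²) = √(4×(888000)² + 3×(2.000×10^6)²) = 3.893×10^6 N·mm.
d³ = 16×3.893×10^6/(π×25.90) = 765600 mm³.
d = 91.48 mm.

d = 91.5 mm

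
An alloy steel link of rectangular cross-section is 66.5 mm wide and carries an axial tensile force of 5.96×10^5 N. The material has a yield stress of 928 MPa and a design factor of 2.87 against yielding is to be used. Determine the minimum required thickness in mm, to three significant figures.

t = 27.7 mm

σ_allow = 928/2.87 = 323.3 MPa.
Required area A = F/σ_allow = 596000/323.3 = 1843 mm².
t = A/w = 1843/66.5 = 27.72 mm.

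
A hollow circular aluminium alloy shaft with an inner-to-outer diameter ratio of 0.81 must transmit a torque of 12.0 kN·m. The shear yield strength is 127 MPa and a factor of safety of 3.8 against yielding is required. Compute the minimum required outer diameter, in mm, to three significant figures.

d_o = 148 mm

τ_allow = 127/3.8 = 33.42 MPa.
For a hollow shaft τ = 16T/[πd_o³(1−k⁴)] with k = 0.81, so 1−k⁴ = 0.5695.
d_o³ = 16T/[π τ_allow (1−k⁴)] = 16×1.2000×10^7/(π×33.42×0.5695) = 3.211×10^6 mm³.
d_o = 147.5 mm.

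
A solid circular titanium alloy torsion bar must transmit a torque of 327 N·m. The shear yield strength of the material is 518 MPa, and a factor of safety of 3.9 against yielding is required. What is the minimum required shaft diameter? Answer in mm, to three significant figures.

Allowable shear stress τ_allow = 518/3.9 = 132.8 MPa.
For a solid shaft τ = 16T/(πd³), so d³ = 16T/(π τ_allow) = 16×327000/(π×132.8) = 12540 mm³.
d = (12540)^(1/3) = 23.23 mm.

d = 23.2 mm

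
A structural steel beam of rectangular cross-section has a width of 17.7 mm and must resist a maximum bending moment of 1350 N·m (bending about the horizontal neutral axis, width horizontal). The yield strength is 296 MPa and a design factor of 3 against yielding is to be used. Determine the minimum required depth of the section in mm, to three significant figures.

σ_allow = 296/3 = 98.67 MPa.
For a rectangular section σ = 6M/(bh²), so h² = 6M/(b σ_allow) = 6×1350000/(17.7×98.67) = 4638 mm².
h = 68.10 mm.

h = 68.1 mm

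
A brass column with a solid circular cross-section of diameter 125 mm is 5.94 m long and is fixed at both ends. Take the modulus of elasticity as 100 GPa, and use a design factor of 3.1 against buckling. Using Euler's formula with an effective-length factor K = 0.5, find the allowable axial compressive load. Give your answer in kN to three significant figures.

P_allow = 433 kN

I = πd⁴/64 = π×125⁴/64 = 1.198×10^7 mm⁴.
Effective length L_e = KL = 0.5×5.94 m = 2970 mm.
Euler critical load P_cr = π²EI/L_e² = π²×100000×1.198×10^7/2970² = 1.341×10^6 N.
P_allow = P_cr/n = 1.341×10^6/3.1 = 432500 N.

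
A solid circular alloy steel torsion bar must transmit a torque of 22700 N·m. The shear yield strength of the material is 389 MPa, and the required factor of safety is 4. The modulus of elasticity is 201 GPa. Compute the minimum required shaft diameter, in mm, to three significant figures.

d = 106 mm

Allowable shear stress τ_allow = 389/4 = 97.25 MPa.
For a solid shaft τ = 16T/(πd³), so d³ = 16T/(π τ_allow) = 16×2.2700×10^7/(π×97.25) = 1.189×10^6 mm³.
d = (1.189×10^6)^(1/3) = 105.9 mm.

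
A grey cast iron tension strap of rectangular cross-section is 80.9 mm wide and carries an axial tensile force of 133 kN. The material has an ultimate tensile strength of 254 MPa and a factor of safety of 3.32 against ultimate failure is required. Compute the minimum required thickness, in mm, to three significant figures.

σ_allow = 254/3.32 = 76.51 MPa.
Required area A = F/σ_allow = 133000/76.51 = 1738 mm².
t = A/w = 1738/80.9 = 21.49 mm.

t = 21.5 mm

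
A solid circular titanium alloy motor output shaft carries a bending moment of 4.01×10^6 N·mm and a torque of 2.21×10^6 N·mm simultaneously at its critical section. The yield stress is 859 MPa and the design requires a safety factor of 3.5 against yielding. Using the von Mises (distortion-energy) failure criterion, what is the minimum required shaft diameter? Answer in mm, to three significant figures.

σ_allow = σ_y/n = 859/3.5 = 245.4 MPa.
For a solid shaft σ_b = 32M/(πd³) and τ = 16T/(πd³), so the von Mises stress is σ' = (16/πd³)·√(4M²+3T²).
√(4M²+3T²) = √(4×(4.010×10^6)² + 3×(2.210×10^6)²) = 8.887×10^6 N·mm.
d³ = 16×8.887×10^6/(π×245.4) = 184400 mm³.
d = 56.92 mm.

d = 56.9 mm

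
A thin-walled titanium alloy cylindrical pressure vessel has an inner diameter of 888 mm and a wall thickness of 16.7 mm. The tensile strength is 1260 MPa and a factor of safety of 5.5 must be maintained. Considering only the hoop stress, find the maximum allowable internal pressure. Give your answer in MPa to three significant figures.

p_allow = 8.62 MPa

σ_allow = 1260/5.5 = 229.1 MPa.
σ_h = pD/(2t) → p_allow = 2σ_allow t/D = 2×229.1×16.7/888 = 8.617 MPa.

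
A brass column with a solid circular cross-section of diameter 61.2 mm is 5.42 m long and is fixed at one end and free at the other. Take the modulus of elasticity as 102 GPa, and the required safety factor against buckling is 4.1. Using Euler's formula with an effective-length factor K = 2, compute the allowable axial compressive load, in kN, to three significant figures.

P_allow = 1.44 kN

I = πd⁴/64 = π×61.2⁴/64 = 688600 mm⁴.
Effective length L_e = KL = 2×5.42 m = 10840 mm.
Euler critical load P_cr = π²EI/L_e² = π²×102000×688600/10840² = 5900 N.
P_allow = P_cr/n = 5900/4.1 = 1439 N.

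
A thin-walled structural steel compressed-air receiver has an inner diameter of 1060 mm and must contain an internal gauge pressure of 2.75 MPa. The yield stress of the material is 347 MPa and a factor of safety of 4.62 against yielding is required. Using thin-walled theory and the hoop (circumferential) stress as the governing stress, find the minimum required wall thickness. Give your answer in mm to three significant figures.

σ_allow = 347/4.62 = 75.11 MPa.
Hoop stress σ_h = pD/(2t), so t = pD/(2σ_allow) = 2.75×1060/(2×75.11) = 19.41 mm.

t = 19.4 mm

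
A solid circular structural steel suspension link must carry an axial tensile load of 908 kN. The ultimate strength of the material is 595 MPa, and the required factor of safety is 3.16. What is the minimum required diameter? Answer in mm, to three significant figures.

Allowable stress σ_allow = 595/3.16 = 188.3 MPa.
Required area A = F/σ_allow = 908000/188.3 = 4822 mm².
A = πd²/4 → d = √(4A/π) = 78.36 mm.

d = 78.4 mm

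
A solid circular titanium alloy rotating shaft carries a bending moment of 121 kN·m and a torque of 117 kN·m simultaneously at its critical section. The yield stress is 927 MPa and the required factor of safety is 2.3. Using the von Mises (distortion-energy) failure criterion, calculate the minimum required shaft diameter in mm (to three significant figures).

d = 159 mm

σ_allow = σ_y/n = 927/2.3 = 403.0 MPa.
For a solid shaft σ_b = 32M/(πd³) and τ = 16T/(πd³), so the von Mises stress is σ' = (16/πd³)·√(4M²+3T²).
√(4M²+3T²) = √(4×(1.210×10^8)² + 3×(1.170×10^8)²) = 3.156×10^8 N·mm.
d³ = 16×3.156×10^8/(π×403.0) = 3.989×10^6 mm³.
d = 158.6 mm.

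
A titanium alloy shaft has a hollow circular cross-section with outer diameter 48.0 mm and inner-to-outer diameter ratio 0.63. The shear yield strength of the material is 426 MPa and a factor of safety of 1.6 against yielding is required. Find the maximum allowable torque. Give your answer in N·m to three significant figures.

T_allow = 4870 N·m

τ_allow = 426/1.6 = 266.2 MPa.
For a hollow shaft T_allow = τ_allow·πd_o³(1−k⁴)/16 with 1−k⁴ = 0.8425, so πd_o³(1−k⁴)/16 = 18290 mm³.
T_allow = 266.2×18290 = 4.871×10^6 N·mm = 4871 N·m.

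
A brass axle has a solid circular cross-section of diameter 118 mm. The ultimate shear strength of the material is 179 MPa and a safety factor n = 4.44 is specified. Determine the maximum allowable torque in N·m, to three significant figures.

τ_allow = 179/4.44 = 40.32 MPa.
For a solid shaft T_allow = τ_allow·πd³/16; πd³/16 = π×118³/16 = 322600 mm³.
T_allow = 40.32×322600 = 1.301×10^7 N·mm = 13010 N·m.

T_allow = 13000 N·m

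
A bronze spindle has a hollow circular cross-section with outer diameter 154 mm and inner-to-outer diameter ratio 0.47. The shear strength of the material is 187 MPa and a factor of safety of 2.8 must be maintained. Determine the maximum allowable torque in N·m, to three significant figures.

τ_allow = 187/2.8 = 66.79 MPa.
For a hollow shaft T_allow = τ_allow·πd_o³(1−k⁴)/16 with 1−k⁴ = 0.9512, so πd_o³(1−k⁴)/16 = 682100 mm³.
T_allow = 66.79×682100 = 4.556×10^7 N·mm = 45560 N·m.

T_allow = 45600 N·m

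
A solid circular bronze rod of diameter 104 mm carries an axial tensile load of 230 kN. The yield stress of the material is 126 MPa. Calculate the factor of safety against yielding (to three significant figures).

n = 4.65

A = πd²/4 = 8495 mm².
σ = F/A = 230000/8495 = 27.08 MPa.
n = 126/27.08 = 4.654.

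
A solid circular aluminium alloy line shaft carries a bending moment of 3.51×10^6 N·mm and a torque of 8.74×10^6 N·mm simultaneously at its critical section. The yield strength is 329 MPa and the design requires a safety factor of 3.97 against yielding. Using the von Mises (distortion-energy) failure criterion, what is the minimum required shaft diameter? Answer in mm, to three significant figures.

σ_allow = σ_y/n = 329/3.97 = 82.87 MPa.
For a solid shaft σ_b = 32M/(πd³) and τ = 16T/(πd³), so the von Mises stress is σ' = (16/πd³)·√(4M²+3T²).
√(4M²+3T²) = √(4×(3.510×10^6)² + 3×(8.740×10^6)²) = 1.669×10^7 N·mm.
d³ = 16×1.669×10^7/(π×82.87) = 1.025×10^6 mm³.
d = 100.8 mm.

d = 101 mm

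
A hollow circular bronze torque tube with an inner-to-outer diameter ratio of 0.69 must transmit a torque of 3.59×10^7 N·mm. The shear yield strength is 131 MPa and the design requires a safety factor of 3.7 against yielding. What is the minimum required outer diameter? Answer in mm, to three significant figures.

d_o = 188 mm

τ_allow = 131/3.7 = 35.41 MPa.
For a hollow shaft τ = 16T/[πd_o³(1−k⁴)] with k = 0.69, so 1−k⁴ = 0.7733.
d_o³ = 16T/[π τ_allow (1−k⁴)] = 16×3.5900×10^7/(π×35.41×0.7733) = 6.678×10^6 mm³.
d_o = 188.3 mm.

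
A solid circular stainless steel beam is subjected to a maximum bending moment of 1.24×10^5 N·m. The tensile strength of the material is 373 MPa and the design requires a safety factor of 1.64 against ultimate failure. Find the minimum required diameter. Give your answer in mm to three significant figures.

d = 177 mm

σ_allow = 373/1.64 = 227.4 MPa.
For a solid circular section σ = 32M/(πd³), so d³ = 32M/(π σ_allow) = 32×1.2400×10^8/(π×227.4) = 5.553×10^6 mm³.
d = 177.1 mm.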